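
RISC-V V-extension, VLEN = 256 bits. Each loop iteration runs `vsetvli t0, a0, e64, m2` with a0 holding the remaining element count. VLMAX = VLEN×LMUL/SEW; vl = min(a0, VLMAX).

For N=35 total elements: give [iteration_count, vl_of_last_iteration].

VLMAX = VLEN×LMUL/SEW = 256×2/64 = 8
iterations = ceil(35/8) = 5; final-pass vl = 3

[iterations, last_vl] = [5, 3]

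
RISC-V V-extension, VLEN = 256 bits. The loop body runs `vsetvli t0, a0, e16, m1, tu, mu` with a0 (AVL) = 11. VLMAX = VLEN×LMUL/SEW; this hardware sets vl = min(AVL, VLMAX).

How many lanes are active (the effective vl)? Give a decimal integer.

vl = 11

VLMAX = VLEN×LMUL/SEW = 256×1/16 = 16
AVL=11 ≤ VLMAX=16, so vl = 11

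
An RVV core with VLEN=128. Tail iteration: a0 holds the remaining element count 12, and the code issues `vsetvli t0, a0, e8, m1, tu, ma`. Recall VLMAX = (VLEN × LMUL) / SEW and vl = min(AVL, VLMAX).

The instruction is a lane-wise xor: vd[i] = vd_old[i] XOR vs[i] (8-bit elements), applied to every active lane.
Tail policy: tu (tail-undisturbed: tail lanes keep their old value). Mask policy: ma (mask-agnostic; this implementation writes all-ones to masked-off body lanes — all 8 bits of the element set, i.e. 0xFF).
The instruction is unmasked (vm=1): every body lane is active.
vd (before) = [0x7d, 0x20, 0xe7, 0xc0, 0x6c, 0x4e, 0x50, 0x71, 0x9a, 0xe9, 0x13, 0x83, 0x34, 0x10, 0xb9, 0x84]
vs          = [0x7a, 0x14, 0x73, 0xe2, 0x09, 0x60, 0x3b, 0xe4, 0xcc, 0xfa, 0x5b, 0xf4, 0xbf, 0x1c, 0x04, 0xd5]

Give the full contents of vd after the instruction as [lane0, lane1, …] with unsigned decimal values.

vd = [7, 52, 148, 34, 101, 46, 107, 149, 86, 19, 72, 119, 52, 16, 185, 132]

VLMAX = (128 × 1) / 8 = 16 lanes
AVL=12 ≤ VLMAX=16, so vl = 12
vd[0] xor(0x7d,0x7a) -> 0x07
vd[1] xor(0x20,0x14) -> 0x34
vd[2] xor(0xe7,0x73) -> 0x94
vd[3] xor(0xc0,0xe2) -> 0x22
vd[4] xor(0x6c,0x09) -> 0x65
vd[5] xor(0x4e,0x60) -> 0x2e
vd[6] xor(0x50,0x3b) -> 0x6b
vd[7] xor(0x71,0xe4) -> 0x95
vd[8] xor(0x9a,0xcc) -> 0x56
vd[9] xor(0xe9,0xfa) -> 0x13
vd[10] xor(0x13,0x5b) -> 0x48
vd[11] xor(0x83,0xf4) -> 0x77
vd[12] tail/keep -> 0x34
vd[13] tail/keep -> 0x10
vd[14] tail/keep -> 0xb9
vd[15] tail/keep -> 0x84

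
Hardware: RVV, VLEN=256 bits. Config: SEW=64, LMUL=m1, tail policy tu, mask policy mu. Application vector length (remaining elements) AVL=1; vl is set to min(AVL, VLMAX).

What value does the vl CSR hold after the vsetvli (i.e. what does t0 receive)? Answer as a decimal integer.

VLMAX = (256 × 1) / 64 = 4 lanes
vl = min(AVL, VLMAX) = min(1, 4) = 1

vl = 1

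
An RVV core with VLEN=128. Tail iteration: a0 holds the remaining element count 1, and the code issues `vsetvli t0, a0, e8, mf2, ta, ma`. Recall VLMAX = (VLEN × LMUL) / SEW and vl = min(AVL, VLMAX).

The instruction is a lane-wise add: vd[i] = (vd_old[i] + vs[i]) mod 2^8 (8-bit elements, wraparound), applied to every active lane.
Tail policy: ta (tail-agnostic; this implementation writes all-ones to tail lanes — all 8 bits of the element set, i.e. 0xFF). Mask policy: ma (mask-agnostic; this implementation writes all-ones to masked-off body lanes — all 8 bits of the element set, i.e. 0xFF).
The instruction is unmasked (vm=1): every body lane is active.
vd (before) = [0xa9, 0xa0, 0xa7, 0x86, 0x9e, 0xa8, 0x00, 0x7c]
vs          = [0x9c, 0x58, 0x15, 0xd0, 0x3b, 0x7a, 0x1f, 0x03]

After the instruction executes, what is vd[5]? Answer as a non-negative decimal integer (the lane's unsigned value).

vd[5] = 255

VLMAX = VLEN×LMUL/SEW = 128×1/2/8 = 8
vl ← min(1, 8) = 1
  i=0: add(0xa9,0x9c) → 69
  i=1: tail/ones → 255
  i=2: tail/ones → 255
  i=3: tail/ones → 255
  i=4: tail/ones → 255
  i=5: tail/ones → 255
  i=6: tail/ones → 255
  i=7: tail/ones → 255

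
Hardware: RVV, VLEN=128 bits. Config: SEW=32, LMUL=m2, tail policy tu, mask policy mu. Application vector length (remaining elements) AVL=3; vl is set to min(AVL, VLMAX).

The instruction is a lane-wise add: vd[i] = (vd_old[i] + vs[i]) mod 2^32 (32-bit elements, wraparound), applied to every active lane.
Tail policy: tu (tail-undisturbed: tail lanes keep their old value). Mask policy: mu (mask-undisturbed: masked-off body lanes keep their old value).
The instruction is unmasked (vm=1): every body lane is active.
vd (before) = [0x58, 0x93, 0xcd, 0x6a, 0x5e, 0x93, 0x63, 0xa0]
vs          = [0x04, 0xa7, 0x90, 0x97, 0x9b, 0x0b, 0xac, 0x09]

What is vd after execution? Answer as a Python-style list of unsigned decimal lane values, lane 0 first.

vd = [92, 314, 349, 106, 94, 147, 99, 160]

VLMAX = (128 × 2) / 32 = 8 lanes
vl = min(AVL, VLMAX) = min(3, 8) = 3
lane  0: add(0x58,0x04) ⇒ 0x5c
lane  1: add(0x93,0xa7) ⇒ 0x13a
lane  2: add(0xcd,0x90) ⇒ 0x15d
lane  3: tail/keep ⇒ 0x6a
lane  4: tail/keep ⇒ 0x5e
lane  5: tail/keep ⇒ 0x93
lane  6: tail/keep ⇒ 0x63
lane  7: tail/keep ⇒ 0xa0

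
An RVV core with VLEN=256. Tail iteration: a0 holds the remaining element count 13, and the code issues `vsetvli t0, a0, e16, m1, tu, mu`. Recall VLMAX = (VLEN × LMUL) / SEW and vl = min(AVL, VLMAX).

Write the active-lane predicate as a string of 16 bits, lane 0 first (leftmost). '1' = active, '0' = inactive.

predicate = 1111111111111000

lanes per group: 256·1/16 = 16
AVL=13 ≤ VLMAX=16, so vl = 13
bits (lane 0 leftmost): 1111111111111000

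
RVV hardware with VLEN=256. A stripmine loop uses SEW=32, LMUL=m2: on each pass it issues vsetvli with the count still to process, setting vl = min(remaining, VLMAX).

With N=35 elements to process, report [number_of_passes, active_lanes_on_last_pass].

VLMAX = (256 × 2) / 32 = 16 lanes
N=35: ⌈35/16⌉ = 3 iters; last vl = 35 − 2×16 = 3

[iterations, last_vl] = [3, 3]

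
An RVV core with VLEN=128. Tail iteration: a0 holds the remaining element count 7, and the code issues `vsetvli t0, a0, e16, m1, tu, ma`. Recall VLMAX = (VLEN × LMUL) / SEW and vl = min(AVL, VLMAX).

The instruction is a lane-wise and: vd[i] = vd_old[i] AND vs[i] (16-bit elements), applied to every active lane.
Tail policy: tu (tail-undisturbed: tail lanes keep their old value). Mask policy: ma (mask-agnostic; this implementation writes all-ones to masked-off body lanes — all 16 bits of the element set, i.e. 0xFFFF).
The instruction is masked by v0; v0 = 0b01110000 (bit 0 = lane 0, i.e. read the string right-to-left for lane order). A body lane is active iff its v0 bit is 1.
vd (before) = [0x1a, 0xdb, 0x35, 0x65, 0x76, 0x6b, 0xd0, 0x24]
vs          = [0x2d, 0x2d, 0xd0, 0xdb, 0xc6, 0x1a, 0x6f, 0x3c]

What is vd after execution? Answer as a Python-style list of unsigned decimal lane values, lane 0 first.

VLMAX = (128 × 1) / 16 = 8 lanes
vl = min(AVL, VLMAX) = min(7, 8) = 7
  i=0: mask-off/ones → 65535
  i=1: mask-off/ones → 65535
  i=2: mask-off/ones → 65535
  i=3: mask-off/ones → 65535
  i=4: and(0x76,0xc6) → 70
  i=5: and(0x6b,0x1a) → 10
  i=6: and(0xd0,0x6f) → 64
  i=7: tail/keep → 36

vd = [65535, 65535, 65535, 65535, 70, 10, 64, 36]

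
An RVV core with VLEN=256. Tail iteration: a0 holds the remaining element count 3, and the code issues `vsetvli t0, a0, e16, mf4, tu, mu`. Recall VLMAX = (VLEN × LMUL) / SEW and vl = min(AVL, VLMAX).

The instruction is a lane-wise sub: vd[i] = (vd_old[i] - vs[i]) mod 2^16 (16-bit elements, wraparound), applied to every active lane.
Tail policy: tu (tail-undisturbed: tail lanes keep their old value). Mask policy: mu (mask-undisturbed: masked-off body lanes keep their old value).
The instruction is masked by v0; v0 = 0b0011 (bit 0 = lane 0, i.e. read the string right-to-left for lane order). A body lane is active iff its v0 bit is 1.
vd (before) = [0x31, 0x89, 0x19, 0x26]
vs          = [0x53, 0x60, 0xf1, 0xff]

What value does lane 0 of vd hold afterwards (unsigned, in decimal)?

VLMAX = (256 × 1/4) / 16 = 4 lanes
AVL=3 ≤ VLMAX=4, so vl = 3
  i=0: sub(0x31,0x53) → 65502
  i=1: sub(0x89,0x60) → 41
  i=2: mask-off/keep → 25
  i=3: tail/keep → 38

vd[0] = 65502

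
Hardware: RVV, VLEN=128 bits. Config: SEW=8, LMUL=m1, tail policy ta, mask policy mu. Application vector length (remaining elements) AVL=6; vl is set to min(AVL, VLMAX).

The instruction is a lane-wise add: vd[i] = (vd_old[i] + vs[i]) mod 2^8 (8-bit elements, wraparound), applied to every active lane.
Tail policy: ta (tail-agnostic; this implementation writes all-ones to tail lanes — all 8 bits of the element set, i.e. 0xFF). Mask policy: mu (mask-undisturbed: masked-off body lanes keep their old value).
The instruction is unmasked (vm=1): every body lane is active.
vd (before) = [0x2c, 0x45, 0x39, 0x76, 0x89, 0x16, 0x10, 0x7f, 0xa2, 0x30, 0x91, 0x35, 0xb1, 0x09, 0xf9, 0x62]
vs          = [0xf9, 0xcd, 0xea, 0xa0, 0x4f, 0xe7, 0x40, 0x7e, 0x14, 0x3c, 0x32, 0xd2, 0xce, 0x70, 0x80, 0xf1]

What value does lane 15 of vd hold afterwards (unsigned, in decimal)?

vd[15] = 255

VLMAX = (128 × 1) / 8 = 16 lanes
vl ← min(6, 16) = 6
lane  0: add(0x2c,0xf9) ⇒ 0x25
lane  1: add(0x45,0xcd) ⇒ 0x12
lane  2: add(0x39,0xea) ⇒ 0x23
lane  3: add(0x76,0xa0) ⇒ 0x16
lane  4: add(0x89,0x4f) ⇒ 0xd8
lane  5: add(0x16,0xe7) ⇒ 0xfd
lane  6: tail/ones ⇒ 0xff
lane  7: tail/ones ⇒ 0xff
lane  8: tail/ones ⇒ 0xff
lane  9: tail/ones ⇒ 0xff
lane 10: tail/ones ⇒ 0xff
lane 11: tail/ones ⇒ 0xff
lane 12: tail/ones ⇒ 0xff
lane 13: tail/ones ⇒ 0xff
lane 14: tail/ones ⇒ 0xff
lane 15: tail/ones ⇒ 0xff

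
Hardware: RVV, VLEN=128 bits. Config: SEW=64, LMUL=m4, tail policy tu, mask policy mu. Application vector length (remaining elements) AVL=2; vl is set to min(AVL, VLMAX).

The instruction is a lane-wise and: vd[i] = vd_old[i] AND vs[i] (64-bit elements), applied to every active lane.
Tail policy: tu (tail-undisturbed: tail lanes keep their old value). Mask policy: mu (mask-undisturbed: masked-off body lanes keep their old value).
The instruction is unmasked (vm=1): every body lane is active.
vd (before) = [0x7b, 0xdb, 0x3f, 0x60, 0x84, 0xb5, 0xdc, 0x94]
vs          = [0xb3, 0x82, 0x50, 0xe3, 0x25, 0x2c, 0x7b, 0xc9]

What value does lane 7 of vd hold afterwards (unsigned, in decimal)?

vd[7] = 148

VLMAX = (128 × 4) / 64 = 8 lanes
vl ← min(2, 8) = 2
  i=0: and(0x7b,0xb3) → 51
  i=1: and(0xdb,0x82) → 130
  i=2: tail/keep → 63
  i=3: tail/keep → 96
  i=4: tail/keep → 132
  i=5: tail/keep → 181
  i=6: tail/keep → 220
  i=7: tail/keep → 148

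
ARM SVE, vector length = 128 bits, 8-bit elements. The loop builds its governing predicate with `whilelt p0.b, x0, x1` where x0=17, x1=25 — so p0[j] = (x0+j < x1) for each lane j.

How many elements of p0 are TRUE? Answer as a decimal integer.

vl = 8

128-bit reg / 8-bit elem → 16 lanes
whilelt: lane j active iff 17+j < 25 → j < 8 → 8 active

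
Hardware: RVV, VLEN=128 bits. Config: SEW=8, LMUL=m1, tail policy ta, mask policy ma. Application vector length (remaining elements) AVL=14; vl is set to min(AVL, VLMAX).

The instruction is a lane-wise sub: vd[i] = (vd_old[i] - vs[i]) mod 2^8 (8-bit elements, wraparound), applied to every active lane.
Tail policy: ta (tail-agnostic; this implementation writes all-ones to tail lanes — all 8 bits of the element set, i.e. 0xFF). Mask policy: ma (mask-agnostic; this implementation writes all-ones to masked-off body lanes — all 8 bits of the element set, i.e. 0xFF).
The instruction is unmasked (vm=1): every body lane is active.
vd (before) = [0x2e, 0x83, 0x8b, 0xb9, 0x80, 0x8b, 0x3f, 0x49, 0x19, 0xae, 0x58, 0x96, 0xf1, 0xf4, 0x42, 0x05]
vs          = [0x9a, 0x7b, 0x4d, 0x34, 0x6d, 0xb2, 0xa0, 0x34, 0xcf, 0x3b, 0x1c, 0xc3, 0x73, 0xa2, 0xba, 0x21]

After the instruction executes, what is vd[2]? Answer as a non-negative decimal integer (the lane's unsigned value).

lanes per group: 128·1/8 = 16
vl = min(AVL, VLMAX) = min(14, 16) = 14
  i=0: sub(0x2e,0x9a) → 148
  i=1: sub(0x83,0x7b) → 8
  i=2: sub(0x8b,0x4d) → 62
  i=3: sub(0xb9,0x34) → 133
  i=4: sub(0x80,0x6d) → 19
  i=5: sub(0x8b,0xb2) → 217
  i=6: sub(0x3f,0xa0) → 159
  i=7: sub(0x49,0x34) → 21
  i=8: sub(0x19,0xcf) → 74
  i=9: sub(0xae,0x3b) → 115
  i=10: sub(0x58,0x1c) → 60
  i=11: sub(0x96,0xc3) → 211
  i=12: sub(0xf1,0x73) → 126
  i=13: sub(0xf4,0xa2) → 82
  i=14: tail/ones → 255
  i=15: tail/ones → 255

vd[2] = 62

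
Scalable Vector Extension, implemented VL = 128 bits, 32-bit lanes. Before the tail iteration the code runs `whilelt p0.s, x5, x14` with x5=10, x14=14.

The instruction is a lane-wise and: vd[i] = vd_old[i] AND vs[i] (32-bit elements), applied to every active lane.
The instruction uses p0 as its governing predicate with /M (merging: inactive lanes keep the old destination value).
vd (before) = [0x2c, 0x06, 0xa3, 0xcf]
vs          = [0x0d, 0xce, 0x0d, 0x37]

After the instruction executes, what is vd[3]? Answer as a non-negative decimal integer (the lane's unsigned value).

vd[3] = 7

lane count: 128 div 32 = 4
whilelt: lane j active iff 10+j < 14 → j < 4 → 4 active
  i=0: and(0x2c,0x0d) → 12
  i=1: and(0x06,0xce) → 6
  i=2: and(0xa3,0x0d) → 1
  i=3: and(0xcf,0x37) → 7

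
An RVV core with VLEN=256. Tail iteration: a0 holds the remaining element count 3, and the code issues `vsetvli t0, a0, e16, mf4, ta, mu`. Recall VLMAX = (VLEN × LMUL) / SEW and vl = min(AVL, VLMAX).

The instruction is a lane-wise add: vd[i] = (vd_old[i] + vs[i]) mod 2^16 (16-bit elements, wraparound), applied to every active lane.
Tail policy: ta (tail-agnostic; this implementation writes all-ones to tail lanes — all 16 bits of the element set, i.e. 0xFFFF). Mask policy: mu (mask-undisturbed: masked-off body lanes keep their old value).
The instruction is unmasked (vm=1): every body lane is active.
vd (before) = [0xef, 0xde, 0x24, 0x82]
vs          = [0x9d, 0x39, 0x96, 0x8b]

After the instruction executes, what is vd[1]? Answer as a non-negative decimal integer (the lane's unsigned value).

vd[1] = 279

VLMAX = (256 × 1/4) / 16 = 4 lanes
AVL=3 ≤ VLMAX=4, so vl = 3
vd[0] add(0xef,0x9d) -> 0x18c
vd[1] add(0xde,0x39) -> 0x117
vd[2] add(0x24,0x96) -> 0xba
vd[3] tail/ones -> 0xffff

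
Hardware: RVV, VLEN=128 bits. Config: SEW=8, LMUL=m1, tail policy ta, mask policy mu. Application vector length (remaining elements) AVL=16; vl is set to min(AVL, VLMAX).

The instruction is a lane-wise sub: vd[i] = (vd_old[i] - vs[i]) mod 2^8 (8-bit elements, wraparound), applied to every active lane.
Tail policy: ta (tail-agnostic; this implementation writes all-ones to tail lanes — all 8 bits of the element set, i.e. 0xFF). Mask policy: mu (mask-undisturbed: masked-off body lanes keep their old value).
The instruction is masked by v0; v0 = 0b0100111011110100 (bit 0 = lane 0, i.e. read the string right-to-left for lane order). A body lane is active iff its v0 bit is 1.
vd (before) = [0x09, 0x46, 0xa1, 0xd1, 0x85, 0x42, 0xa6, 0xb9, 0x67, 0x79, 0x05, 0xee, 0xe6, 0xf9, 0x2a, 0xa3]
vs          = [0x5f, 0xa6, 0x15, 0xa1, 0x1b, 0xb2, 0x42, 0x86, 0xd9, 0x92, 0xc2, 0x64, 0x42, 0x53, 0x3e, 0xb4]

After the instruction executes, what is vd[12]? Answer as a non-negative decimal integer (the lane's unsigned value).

vd[12] = 230

lanes per group: 128·1/8 = 16
vl = min(AVL, VLMAX) = min(16, 16) = 16
lane  0: mask-off/keep ⇒ 0x09
lane  1: mask-off/keep ⇒ 0x46
lane  2: sub(0xa1,0x15) ⇒ 0x8c
lane  3: mask-off/keep ⇒ 0xd1
lane  4: sub(0x85,0x1b) ⇒ 0x6a
lane  5: sub(0x42,0xb2) ⇒ 0x90
lane  6: sub(0xa6,0x42) ⇒ 0x64
lane  7: sub(0xb9,0x86) ⇒ 0x33
lane  8: mask-off/keep ⇒ 0x67
lane  9: sub(0x79,0x92) ⇒ 0xe7
lane 10: sub(0x05,0xc2) ⇒ 0x43
lane 11: sub(0xee,0x64) ⇒ 0x8a
lane 12: mask-off/keep ⇒ 0xe6
lane 13: mask-off/keep ⇒ 0xf9
lane 14: sub(0x2a,0x3e) ⇒ 0xec
lane 15: mask-off/keep ⇒ 0xa3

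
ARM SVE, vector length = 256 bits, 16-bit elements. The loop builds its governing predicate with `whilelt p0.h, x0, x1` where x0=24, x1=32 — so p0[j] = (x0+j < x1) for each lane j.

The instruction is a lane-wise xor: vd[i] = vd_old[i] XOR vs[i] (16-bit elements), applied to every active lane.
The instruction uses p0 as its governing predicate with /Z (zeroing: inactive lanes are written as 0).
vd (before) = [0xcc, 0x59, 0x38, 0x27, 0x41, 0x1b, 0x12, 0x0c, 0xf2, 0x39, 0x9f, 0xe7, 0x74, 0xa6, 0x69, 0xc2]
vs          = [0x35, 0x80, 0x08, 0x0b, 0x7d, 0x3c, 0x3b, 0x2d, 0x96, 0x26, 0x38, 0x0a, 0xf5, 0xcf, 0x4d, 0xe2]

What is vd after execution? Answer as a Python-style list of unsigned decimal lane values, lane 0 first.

lane count: 256 div 16 = 16
whilelt: lane j active iff 24+j < 32 → j < 8 → 8 active
lane  0: xor(0xcc,0x35) ⇒ 0xf9
lane  1: xor(0x59,0x80) ⇒ 0xd9
lane  2: xor(0x38,0x08) ⇒ 0x30
lane  3: xor(0x27,0x0b) ⇒ 0x2c
lane  4: xor(0x41,0x7d) ⇒ 0x3c
lane  5: xor(0x1b,0x3c) ⇒ 0x27
lane  6: xor(0x12,0x3b) ⇒ 0x29
lane  7: xor(0x0c,0x2d) ⇒ 0x21
lane  8: tail/zero ⇒ 0x00
lane  9: tail/zero ⇒ 0x00
lane 10: tail/zero ⇒ 0x00
lane 11: tail/zero ⇒ 0x00
lane 12: tail/zero ⇒ 0x00
lane 13: tail/zero ⇒ 0x00
lane 14: tail/zero ⇒ 0x00
lane 15: tail/zero ⇒ 0x00

vd = [249, 217, 48, 44, 60, 39, 41, 33, 0, 0, 0, 0, 0, 0, 0, 0]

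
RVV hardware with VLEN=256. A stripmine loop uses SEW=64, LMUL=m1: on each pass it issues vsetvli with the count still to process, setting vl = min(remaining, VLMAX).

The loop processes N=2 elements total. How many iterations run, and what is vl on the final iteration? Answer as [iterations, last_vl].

[iterations, last_vl] = [1, 2]

VLMAX = (256 × 1) / 64 = 4 lanes
2 elements at 4/iter → 1 passes, remainder 2 on the last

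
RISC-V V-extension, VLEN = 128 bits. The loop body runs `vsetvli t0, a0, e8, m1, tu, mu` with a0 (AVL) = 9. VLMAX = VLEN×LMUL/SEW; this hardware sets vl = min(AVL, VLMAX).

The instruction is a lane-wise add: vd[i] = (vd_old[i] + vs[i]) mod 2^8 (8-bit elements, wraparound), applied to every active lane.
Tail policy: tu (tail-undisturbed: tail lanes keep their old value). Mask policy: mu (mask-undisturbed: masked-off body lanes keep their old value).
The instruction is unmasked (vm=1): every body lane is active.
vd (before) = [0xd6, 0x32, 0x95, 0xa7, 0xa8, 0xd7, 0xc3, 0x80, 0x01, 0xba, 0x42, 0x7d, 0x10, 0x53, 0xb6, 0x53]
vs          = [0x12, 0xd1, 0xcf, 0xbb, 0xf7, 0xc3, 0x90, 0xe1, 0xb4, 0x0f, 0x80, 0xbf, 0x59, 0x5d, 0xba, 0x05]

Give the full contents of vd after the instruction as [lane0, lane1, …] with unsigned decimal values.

VLMAX = VLEN×LMUL/SEW = 128×1/8 = 16
AVL=9 ≤ VLMAX=16, so vl = 9
lane  0: add(0xd6,0x12) ⇒ 0xe8
lane  1: add(0x32,0xd1) ⇒ 0x03
lane  2: add(0x95,0xcf) ⇒ 0x64
lane  3: add(0xa7,0xbb) ⇒ 0x62
lane  4: add(0xa8,0xf7) ⇒ 0x9f
lane  5: add(0xd7,0xc3) ⇒ 0x9a
lane  6: add(0xc3,0x90) ⇒ 0x53
lane  7: add(0x80,0xe1) ⇒ 0x61
lane  8: add(0x01,0xb4) ⇒ 0xb5
lane  9: tail/keep ⇒ 0xba
lane 10: tail/keep ⇒ 0x42
lane 11: tail/keep ⇒ 0x7d
lane 12: tail/keep ⇒ 0x10
lane 13: tail/keep ⇒ 0x53
lane 14: tail/keep ⇒ 0xb6
lane 15: tail/keep ⇒ 0x53

vd = [232, 3, 100, 98, 159, 154, 83, 97, 181, 186, 66, 125, 16, 83, 182, 83]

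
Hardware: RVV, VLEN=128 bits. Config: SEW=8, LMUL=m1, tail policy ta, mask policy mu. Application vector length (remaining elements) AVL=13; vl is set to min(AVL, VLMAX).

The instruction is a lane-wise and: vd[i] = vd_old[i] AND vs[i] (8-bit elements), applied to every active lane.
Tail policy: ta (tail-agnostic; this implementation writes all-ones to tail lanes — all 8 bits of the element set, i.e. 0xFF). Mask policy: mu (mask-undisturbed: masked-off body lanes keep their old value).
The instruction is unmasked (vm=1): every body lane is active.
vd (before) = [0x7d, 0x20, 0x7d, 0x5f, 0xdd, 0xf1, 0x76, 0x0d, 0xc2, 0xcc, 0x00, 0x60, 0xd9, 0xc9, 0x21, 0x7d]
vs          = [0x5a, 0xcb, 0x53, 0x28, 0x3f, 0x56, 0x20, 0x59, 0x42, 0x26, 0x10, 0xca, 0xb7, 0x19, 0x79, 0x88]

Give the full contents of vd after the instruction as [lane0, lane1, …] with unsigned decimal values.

vd = [88, 0, 81, 8, 29, 80, 32, 9, 66, 4, 0, 64, 145, 255, 255, 255]

VLMAX = (128 × 1) / 8 = 16 lanes
vl = min(AVL, VLMAX) = min(13, 16) = 13
lane  0: and(0x7d,0x5a) ⇒ 0x58
lane  1: and(0x20,0xcb) ⇒ 0x00
lane  2: and(0x7d,0x53) ⇒ 0x51
lane  3: and(0x5f,0x28) ⇒ 0x08
lane  4: and(0xdd,0x3f) ⇒ 0x1d
lane  5: and(0xf1,0x56) ⇒ 0x50
lane  6: and(0x76,0x20) ⇒ 0x20
lane  7: and(0x0d,0x59) ⇒ 0x09
lane  8: and(0xc2,0x42) ⇒ 0x42
lane  9: and(0xcc,0x26) ⇒ 0x04
lane 10: and(0x00,0x10) ⇒ 0x00
lane 11: and(0x60,0xca) ⇒ 0x40
lane 12: and(0xd9,0xb7) ⇒ 0x91
lane 13: tail/ones ⇒ 0xff
lane 14: tail/ones ⇒ 0xff
lane 15: tail/ones ⇒ 0xff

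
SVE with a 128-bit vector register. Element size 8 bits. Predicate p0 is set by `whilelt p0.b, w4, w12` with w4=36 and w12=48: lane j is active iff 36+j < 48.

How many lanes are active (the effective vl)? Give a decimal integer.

lane count: 128 div 8 = 16
whilelt: lane j active iff 36+j < 48 → j < 12 → 12 active

vl = 12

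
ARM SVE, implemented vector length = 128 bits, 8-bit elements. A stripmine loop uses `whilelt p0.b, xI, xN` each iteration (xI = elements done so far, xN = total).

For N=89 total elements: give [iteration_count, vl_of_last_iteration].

[iterations, last_vl] = [6, 9]

128-bit reg / 8-bit elem → 16 lanes
iterations = ceil(89/16) = 6; final-pass vl = 9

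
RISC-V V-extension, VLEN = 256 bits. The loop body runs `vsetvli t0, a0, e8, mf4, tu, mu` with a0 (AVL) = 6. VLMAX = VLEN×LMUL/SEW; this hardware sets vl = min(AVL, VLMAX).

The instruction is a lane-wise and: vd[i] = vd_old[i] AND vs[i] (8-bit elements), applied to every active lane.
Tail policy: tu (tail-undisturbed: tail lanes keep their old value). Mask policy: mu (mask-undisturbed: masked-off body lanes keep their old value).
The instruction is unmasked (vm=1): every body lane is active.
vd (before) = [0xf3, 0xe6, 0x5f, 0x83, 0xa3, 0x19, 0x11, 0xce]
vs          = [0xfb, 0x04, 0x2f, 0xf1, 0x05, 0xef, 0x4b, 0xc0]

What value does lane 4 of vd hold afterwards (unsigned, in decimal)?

VLMAX = VLEN×LMUL/SEW = 256×1/4/8 = 8
vl = min(AVL, VLMAX) = min(6, 8) = 6
lane  0: and(0xf3,0xfb) ⇒ 0xf3
lane  1: and(0xe6,0x04) ⇒ 0x04
lane  2: and(0x5f,0x2f) ⇒ 0x0f
lane  3: and(0x83,0xf1) ⇒ 0x81
lane  4: and(0xa3,0x05) ⇒ 0x01
lane  5: and(0x19,0xef) ⇒ 0x09
lane  6: tail/keep ⇒ 0x11
lane  7: tail/keep ⇒ 0xce

vd[4] = 1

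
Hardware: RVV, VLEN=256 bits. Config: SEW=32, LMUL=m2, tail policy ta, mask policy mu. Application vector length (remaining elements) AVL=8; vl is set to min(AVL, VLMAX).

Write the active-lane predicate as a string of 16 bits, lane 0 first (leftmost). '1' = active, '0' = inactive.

VLMAX = VLEN×LMUL/SEW = 256×2/32 = 16
AVL=8 ≤ VLMAX=16, so vl = 8
bits (lane 0 leftmost): 1111111100000000

predicate = 1111111100000000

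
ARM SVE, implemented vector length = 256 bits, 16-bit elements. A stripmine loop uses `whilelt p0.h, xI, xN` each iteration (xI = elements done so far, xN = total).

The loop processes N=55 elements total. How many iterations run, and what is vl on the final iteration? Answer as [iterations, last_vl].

256-bit reg / 16-bit elem → 16 lanes
iterations = ceil(55/16) = 4; final-pass vl = 7

[iterations, last_vl] = [4, 7]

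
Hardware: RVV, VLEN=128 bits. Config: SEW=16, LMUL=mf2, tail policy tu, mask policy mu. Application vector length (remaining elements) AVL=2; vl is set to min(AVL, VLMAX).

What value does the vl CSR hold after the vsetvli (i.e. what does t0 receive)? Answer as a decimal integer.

lanes per group: 128·1/2/16 = 4
vl = min(AVL, VLMAX) = min(2, 4) = 2

vl = 2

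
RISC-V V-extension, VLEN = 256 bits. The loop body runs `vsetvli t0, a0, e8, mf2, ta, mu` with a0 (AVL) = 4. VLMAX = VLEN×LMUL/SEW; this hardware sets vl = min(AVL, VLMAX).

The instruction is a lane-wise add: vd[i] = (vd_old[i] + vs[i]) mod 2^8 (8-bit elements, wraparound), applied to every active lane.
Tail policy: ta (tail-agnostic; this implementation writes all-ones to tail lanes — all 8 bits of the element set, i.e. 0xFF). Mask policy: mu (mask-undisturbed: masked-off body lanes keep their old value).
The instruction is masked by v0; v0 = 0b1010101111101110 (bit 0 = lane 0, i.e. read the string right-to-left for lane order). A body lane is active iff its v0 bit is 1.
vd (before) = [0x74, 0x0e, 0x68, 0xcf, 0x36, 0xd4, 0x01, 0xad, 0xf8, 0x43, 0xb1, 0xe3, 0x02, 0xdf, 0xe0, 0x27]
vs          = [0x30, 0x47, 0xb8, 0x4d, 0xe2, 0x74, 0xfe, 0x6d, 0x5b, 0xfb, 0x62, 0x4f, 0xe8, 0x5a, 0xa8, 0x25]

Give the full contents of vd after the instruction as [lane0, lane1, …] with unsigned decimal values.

VLMAX = VLEN×LMUL/SEW = 256×1/2/8 = 16
vl = min(AVL, VLMAX) = min(4, 16) = 4
  i=0: mask-off/keep → 116
  i=1: add(0x0e,0x47) → 85
  i=2: add(0x68,0xb8) → 32
  i=3: add(0xcf,0x4d) → 28
  i=4: tail/ones → 255
  i=5: tail/ones → 255
  i=6: tail/ones → 255
  i=7: tail/ones → 255
  i=8: tail/ones → 255
  i=9: tail/ones → 255
  i=10: tail/ones → 255
  i=11: tail/ones → 255
  i=12: tail/ones → 255
  i=13: tail/ones → 255
  i=14: tail/ones → 255
  i=15: tail/ones → 255

vd = [116, 85, 32, 28, 255, 255, 255, 255, 255, 255, 255, 255, 255, 255, 255, 255]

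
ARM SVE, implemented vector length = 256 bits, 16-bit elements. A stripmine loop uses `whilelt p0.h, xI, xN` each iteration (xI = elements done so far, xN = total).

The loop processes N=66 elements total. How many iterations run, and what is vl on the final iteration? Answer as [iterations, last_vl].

register lanes = 256/16 = 16
66 elements at 16/iter → 5 passes, remainder 2 on the last

[iterations, last_vl] = [5, 2]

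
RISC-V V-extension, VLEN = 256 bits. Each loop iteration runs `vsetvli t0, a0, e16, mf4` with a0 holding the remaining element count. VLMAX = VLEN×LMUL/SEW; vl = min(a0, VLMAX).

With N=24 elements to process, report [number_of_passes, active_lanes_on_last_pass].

VLMAX = VLEN×LMUL/SEW = 256×1/4/16 = 4
24 elements at 4/iter → 6 passes, remainder 4 on the last

[iterations, last_vl] = [6, 4]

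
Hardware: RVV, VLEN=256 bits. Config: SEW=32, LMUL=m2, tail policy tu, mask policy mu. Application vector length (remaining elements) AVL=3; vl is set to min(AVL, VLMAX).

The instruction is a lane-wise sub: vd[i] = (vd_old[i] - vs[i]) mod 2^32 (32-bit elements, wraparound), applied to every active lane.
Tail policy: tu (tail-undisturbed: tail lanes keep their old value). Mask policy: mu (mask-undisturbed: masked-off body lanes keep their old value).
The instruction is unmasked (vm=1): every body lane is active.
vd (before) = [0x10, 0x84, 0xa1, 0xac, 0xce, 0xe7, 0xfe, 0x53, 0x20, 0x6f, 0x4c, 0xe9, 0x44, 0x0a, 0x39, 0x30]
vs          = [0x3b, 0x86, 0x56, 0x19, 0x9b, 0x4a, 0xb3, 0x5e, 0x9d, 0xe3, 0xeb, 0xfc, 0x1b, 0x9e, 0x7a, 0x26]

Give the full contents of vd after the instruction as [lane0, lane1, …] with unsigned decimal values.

vd = [4294967253, 4294967294, 75, 172, 206, 231, 254, 83, 32, 111, 76, 233, 68, 10, 57, 48]

VLMAX = (256 × 2) / 32 = 16 lanes
AVL=3 ≤ VLMAX=16, so vl = 3
[0] sub(0x10,0x3b) = 0xffffffd5
[1] sub(0x84,0x86) = 0xfffffffe
[2] sub(0xa1,0x56) = 0x4b
[3] tail/keep = 0xac
[4] tail/keep = 0xce
[5] tail/keep = 0xe7
[6] tail/keep = 0xfe
[7] tail/keep = 0x53
[8] tail/keep = 0x20
[9] tail/keep = 0x6f
[10] tail/keep = 0x4c
[11] tail/keep = 0xe9
[12] tail/keep = 0x44
[13] tail/keep = 0x0a
[14] tail/keep = 0x39
[15] tail/keep = 0x30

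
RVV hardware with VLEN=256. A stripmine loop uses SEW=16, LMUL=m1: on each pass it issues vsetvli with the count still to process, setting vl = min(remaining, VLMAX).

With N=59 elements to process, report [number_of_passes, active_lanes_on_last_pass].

VLMAX = (256 × 1) / 16 = 16 lanes
iterations = ceil(59/16) = 4; final-pass vl = 11

[iterations, last_vl] = [4, 11]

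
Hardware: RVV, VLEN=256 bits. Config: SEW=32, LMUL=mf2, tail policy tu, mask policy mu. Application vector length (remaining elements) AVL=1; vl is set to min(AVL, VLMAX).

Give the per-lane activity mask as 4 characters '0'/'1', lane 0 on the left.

predicate = 1000

lanes per group: 256·1/2/32 = 4
vl = min(AVL, VLMAX) = min(1, 4) = 1
bits (lane 0 leftmost): 1000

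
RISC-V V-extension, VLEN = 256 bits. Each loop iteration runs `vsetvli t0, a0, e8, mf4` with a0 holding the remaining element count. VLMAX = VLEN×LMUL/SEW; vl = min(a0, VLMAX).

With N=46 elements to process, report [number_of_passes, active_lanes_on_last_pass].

[iterations, last_vl] = [6, 6]

VLMAX = (256 × 1/4) / 8 = 8 lanes
N=46: ⌈46/8⌉ = 6 iters; last vl = 46 − 5×8 = 6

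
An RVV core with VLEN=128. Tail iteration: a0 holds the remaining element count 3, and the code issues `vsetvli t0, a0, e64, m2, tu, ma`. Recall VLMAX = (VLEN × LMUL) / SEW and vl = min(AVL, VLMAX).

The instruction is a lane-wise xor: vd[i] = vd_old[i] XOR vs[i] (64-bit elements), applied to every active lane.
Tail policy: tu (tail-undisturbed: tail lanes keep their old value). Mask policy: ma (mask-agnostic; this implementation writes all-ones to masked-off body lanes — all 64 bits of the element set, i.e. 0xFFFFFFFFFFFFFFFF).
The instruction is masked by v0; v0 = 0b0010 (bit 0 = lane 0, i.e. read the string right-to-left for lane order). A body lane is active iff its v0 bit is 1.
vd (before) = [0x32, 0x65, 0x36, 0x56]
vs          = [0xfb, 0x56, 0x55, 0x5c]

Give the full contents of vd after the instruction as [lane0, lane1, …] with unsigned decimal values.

VLMAX = (128 × 2) / 64 = 4 lanes
vl ← min(3, 4) = 3
  i=0: mask-off/ones → 18446744073709551615
  i=1: xor(0x65,0x56) → 51
  i=2: mask-off/ones → 18446744073709551615
  i=3: tail/keep → 86

vd = [18446744073709551615, 51, 18446744073709551615, 86]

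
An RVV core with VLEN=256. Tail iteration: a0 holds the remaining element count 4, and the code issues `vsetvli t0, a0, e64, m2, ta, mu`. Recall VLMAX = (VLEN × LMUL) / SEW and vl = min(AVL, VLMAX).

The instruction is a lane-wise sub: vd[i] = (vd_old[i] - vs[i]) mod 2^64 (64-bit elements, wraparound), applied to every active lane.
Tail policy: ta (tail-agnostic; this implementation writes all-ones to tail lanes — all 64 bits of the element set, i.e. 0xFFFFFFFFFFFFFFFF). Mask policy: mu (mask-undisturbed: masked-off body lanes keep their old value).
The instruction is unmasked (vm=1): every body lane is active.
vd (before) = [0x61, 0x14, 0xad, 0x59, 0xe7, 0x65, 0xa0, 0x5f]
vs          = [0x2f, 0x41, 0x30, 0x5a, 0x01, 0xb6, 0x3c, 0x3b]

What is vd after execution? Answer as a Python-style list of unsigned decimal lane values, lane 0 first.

vd = [50, 18446744073709551571, 125, 18446744073709551615, 18446744073709551615, 18446744073709551615, 18446744073709551615, 18446744073709551615]

VLMAX = VLEN×LMUL/SEW = 256×2/64 = 8
AVL=4 ≤ VLMAX=8, so vl = 4
[0] sub(0x61,0x2f) = 0x32
[1] sub(0x14,0x41) = 0xffffffffffffffd3
[2] sub(0xad,0x30) = 0x7d
[3] sub(0x59,0x5a) = 0xffffffffffffffff
[4] tail/ones = 0xffffffffffffffff
[5] tail/ones = 0xffffffffffffffff
[6] tail/ones = 0xffffffffffffffff
[7] tail/ones = 0xffffffffffffffff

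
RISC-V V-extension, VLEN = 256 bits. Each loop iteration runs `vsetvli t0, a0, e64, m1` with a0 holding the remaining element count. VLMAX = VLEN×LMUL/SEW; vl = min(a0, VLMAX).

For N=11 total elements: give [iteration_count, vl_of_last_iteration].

VLMAX = (256 × 1) / 64 = 4 lanes
11 elements at 4/iter → 3 passes, remainder 3 on the last

[iterations, last_vl] = [3, 3]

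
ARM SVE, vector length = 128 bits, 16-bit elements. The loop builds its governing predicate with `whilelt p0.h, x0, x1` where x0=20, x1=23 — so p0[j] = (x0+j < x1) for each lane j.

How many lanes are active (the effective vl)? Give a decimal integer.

128-bit reg / 16-bit elem → 8 lanes
p0[j] = (20+j < 23); true for j=0..2 → 3 lanes set

vl = 3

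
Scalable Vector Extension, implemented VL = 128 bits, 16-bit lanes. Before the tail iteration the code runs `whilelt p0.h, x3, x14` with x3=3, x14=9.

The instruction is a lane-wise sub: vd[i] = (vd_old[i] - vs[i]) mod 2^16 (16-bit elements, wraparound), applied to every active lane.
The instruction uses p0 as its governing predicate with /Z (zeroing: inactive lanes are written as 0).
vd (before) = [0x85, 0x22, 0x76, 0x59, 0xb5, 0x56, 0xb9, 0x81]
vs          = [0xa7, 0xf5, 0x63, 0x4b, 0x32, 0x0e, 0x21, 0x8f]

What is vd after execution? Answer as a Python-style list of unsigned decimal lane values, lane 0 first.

vd = [65502, 65325, 19, 14, 131, 72, 0, 0]

register lanes = 128/16 = 8
whilelt: lane j active iff 3+j < 9 → j < 6 → 6 active
  i=0: sub(0x85,0xa7) → 65502
  i=1: sub(0x22,0xf5) → 65325
  i=2: sub(0x76,0x63) → 19
  i=3: sub(0x59,0x4b) → 14
  i=4: sub(0xb5,0x32) → 131
  i=5: sub(0x56,0x0e) → 72
  i=6: tail/zero → 0
  i=7: tail/zero → 0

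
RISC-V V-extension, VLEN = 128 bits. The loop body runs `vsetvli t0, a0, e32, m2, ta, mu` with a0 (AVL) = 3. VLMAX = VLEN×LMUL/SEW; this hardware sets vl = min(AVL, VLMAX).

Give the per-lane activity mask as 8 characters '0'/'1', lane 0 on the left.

predicate = 11100000

VLMAX = VLEN×LMUL/SEW = 128×2/32 = 8
vl = min(AVL, VLMAX) = min(3, 8) = 3
bits (lane 0 leftmost): 11100000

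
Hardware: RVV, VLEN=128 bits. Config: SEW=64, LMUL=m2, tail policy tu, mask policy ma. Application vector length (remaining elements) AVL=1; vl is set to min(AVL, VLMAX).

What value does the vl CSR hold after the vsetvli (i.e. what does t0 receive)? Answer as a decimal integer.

vl = 1

VLMAX = (128 × 2) / 64 = 4 lanes
AVL=1 ≤ VLMAX=4, so vl = 1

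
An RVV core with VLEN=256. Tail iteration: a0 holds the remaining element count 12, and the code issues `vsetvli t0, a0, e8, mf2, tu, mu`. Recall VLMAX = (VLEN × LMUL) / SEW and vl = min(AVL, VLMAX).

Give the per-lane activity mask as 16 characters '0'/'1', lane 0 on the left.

VLMAX = (256 × 1/2) / 8 = 16 lanes
vl = min(AVL, VLMAX) = min(12, 16) = 12
bits (lane 0 leftmost): 1111111111110000

predicate = 1111111111110000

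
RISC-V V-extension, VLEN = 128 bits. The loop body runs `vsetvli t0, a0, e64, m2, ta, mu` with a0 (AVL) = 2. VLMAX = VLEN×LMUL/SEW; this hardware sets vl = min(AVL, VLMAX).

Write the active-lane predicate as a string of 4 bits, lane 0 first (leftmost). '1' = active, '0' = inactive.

predicate = 1100

VLMAX = VLEN×LMUL/SEW = 128×2/64 = 4
vl = min(AVL, VLMAX) = min(2, 4) = 2
bits (lane 0 leftmost): 1100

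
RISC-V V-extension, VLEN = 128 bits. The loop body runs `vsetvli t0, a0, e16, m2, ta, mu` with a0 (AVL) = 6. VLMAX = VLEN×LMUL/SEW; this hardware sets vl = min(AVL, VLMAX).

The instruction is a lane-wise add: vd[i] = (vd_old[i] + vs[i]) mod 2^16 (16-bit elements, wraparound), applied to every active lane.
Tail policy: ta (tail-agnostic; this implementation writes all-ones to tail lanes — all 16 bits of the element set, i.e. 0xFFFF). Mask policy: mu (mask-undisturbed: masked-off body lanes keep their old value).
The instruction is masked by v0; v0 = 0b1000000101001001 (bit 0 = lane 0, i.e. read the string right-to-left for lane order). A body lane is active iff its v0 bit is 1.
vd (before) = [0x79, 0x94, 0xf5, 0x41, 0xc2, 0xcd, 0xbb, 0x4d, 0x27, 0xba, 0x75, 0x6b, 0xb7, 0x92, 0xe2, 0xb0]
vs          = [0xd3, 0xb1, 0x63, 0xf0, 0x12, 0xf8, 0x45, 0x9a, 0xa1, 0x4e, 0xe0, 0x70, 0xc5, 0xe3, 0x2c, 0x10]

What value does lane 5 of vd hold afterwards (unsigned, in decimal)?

VLMAX = VLEN×LMUL/SEW = 128×2/16 = 16
vl ← min(6, 16) = 6
vd[0] add(0x79,0xd3) -> 0x14c
vd[1] mask-off/keep -> 0x94
vd[2] mask-off/keep -> 0xf5
vd[3] add(0x41,0xf0) -> 0x131
vd[4] mask-off/keep -> 0xc2
vd[5] mask-off/keep -> 0xcd
vd[6] tail/ones -> 0xffff
vd[7] tail/ones -> 0xffff
vd[8] tail/ones -> 0xffff
vd[9] tail/ones -> 0xffff
vd[10] tail/ones -> 0xffff
vd[11] tail/ones -> 0xffff
vd[12] tail/ones -> 0xffff
vd[13] tail/ones -> 0xffff
vd[14] tail/ones -> 0xffff
vd[15] tail/ones -> 0xffff

vd[5] = 205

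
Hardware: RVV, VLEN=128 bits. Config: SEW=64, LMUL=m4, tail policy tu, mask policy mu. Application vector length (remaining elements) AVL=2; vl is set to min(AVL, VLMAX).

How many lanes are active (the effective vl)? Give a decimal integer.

vl = 2

VLMAX = VLEN×LMUL/SEW = 128×4/64 = 8
vl = min(AVL, VLMAX) = min(2, 8) = 2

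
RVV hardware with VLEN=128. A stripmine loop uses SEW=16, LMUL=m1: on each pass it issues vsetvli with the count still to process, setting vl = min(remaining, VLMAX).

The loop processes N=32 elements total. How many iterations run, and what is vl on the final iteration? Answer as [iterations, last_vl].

[iterations, last_vl] = [4, 8]

lanes per group: 128·1/16 = 8
32 elements at 8/iter → 4 passes, remainder 8 on the last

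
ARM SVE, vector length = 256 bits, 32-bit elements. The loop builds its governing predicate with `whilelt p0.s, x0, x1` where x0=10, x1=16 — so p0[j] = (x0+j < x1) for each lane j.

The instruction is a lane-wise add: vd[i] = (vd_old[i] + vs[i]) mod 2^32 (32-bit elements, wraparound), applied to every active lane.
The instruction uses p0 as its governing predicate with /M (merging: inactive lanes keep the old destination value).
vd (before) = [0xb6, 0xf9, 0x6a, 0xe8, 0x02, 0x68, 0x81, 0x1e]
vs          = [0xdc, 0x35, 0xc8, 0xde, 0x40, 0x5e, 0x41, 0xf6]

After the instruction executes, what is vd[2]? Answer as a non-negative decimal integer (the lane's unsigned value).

register lanes = 256/32 = 8
active while 10+j < 16, i.e. j ∈ [0,6) capped at 8 ⇒ 6
vd[0] add(0xb6,0xdc) -> 0x192
vd[1] add(0xf9,0x35) -> 0x12e
vd[2] add(0x6a,0xc8) -> 0x132
vd[3] add(0xe8,0xde) -> 0x1c6
vd[4] add(0x02,0x40) -> 0x42
vd[5] add(0x68,0x5e) -> 0xc6
vd[6] tail/keep -> 0x81
vd[7] tail/keep -> 0x1e

vd[2] = 306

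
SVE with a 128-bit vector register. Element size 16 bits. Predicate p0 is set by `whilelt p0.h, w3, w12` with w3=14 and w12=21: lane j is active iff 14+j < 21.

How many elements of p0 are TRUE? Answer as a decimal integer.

vl = 7

register lanes = 128/16 = 8
active while 14+j < 21, i.e. j ∈ [0,7) capped at 8 ⇒ 7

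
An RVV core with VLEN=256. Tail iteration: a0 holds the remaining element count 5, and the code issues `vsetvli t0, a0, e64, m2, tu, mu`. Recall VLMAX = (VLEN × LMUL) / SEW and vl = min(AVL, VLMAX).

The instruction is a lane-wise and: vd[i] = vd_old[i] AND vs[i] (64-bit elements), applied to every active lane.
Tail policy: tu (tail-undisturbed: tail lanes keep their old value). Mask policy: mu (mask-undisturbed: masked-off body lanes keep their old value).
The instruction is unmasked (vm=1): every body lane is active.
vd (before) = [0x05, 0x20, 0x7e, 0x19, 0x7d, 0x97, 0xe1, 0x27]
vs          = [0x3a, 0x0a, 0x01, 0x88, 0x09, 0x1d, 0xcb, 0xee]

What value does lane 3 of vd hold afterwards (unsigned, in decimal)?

vd[3] = 8

lanes per group: 256·2/64 = 8
vl = min(AVL, VLMAX) = min(5, 8) = 5
  i=0: and(0x05,0x3a) → 0
  i=1: and(0x20,0x0a) → 0
  i=2: and(0x7e,0x01) → 0
  i=3: and(0x19,0x88) → 8
  i=4: and(0x7d,0x09) → 9
  i=5: tail/keep → 151
  i=6: tail/keep → 225
  i=7: tail/keep → 39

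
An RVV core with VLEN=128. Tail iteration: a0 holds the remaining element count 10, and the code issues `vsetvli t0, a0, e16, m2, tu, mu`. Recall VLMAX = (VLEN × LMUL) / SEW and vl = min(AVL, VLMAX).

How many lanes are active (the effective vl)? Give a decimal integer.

lanes per group: 128·2/16 = 16
vl = min(AVL, VLMAX) = min(10, 16) = 10

vl = 10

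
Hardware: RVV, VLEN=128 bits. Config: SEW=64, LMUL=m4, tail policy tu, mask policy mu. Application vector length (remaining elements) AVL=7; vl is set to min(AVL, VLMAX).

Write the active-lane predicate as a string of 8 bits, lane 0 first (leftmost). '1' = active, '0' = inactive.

predicate = 11111110

lanes per group: 128·4/64 = 8
vl = min(AVL, VLMAX) = min(7, 8) = 7
bits (lane 0 leftmost): 11111110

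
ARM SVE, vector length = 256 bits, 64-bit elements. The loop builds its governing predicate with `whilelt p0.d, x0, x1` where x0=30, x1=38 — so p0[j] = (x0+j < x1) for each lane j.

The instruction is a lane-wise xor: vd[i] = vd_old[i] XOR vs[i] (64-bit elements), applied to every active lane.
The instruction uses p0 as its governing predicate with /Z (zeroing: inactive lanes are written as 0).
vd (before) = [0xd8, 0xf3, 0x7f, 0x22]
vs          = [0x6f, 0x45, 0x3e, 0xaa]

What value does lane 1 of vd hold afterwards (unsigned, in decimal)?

vd[1] = 182

register lanes = 256/64 = 4
whilelt: lane j active iff 30+j < 38 → j < 8 → 4 active
vd[0] xor(0xd8,0x6f) -> 0xb7
vd[1] xor(0xf3,0x45) -> 0xb6
vd[2] xor(0x7f,0x3e) -> 0x41
vd[3] xor(0x22,0xaa) -> 0x88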